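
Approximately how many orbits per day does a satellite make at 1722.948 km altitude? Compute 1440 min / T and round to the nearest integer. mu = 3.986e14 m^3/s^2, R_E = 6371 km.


r = 8.093948e+06 m
T = 2*pi*sqrt(r^3/mu) = 7246.8928 s = 120.7815 min
revs/day = 1440 / 120.7815 = 11.9224
Rounded: 12 revolutions per day

12 revolutions per day


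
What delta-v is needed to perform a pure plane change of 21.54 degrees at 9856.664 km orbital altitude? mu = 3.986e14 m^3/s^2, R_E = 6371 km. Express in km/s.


r = 16227.6640 km = 1.6227664e+07 m
V = sqrt(mu/r) = 4956.1067 m/s
di = 21.54 deg = 0.3759439 rad
dV = 2*V*sin(di/2) = 2*4956.1067*sin(0.187972)
dV = 1852.2652 m/s = 1.8523 km/s

1.8523 km/s


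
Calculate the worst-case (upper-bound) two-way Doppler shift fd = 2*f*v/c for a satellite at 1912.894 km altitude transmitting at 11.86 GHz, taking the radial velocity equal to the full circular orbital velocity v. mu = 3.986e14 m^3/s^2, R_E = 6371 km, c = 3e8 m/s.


r = 8.283894e+06 m
v = sqrt(mu/r) = 6936.6755 m/s (worst-case radial velocity)
f = 11.86 GHz = 1.186e+10 Hz
fd = 2*f*v/c = 2*1.186e+10*6936.6755/3.0e+08
fd = 548459.8122 Hz

548459.8122 Hz


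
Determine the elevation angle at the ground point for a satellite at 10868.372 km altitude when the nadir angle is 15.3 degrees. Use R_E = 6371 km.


r = R_E + alt = 17239.3720 km
Law of sines in the satellite / Earth-center / ground-point triangle:
  sin(nadir)/R_E = sin(90 + el)/r  =>  cos(el) = (r/R_E)*sin(nadir)
cos(el) = (17239.3720 / 6371.0000) * sin(15.3 deg) = 0.7140175
el = arccos(0.7140175) = 44.4373 deg
(Earth-central angle = 90 - nadir - el = 30.2627 deg)

44.4373 degrees


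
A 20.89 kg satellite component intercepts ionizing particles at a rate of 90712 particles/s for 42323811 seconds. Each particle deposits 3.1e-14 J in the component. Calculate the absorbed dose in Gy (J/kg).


Total energy deposited = rate * time * E_per
  = 90712 * 42323811 * 3.1e-14 = 0.1190176 J
Dose = E_total / mass = 0.1190176 / 20.89
Dose = 0.005697348 Gy

0.0057 Gy


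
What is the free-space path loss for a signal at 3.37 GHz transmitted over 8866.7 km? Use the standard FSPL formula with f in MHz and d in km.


f = 3.37 GHz = 3370.0000 MHz
d = 8866.7 km
FSPL = 32.44 + 20*log10(3370.0000) + 20*log10(8866.7)
FSPL = 32.44 + 70.5526 + 78.9552
FSPL = 181.9478 dB

181.9478 dB


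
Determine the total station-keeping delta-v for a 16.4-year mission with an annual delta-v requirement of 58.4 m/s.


dV = rate * years = 58.4 * 16.4
dV = 957.7600 m/s

957.7600 m/s


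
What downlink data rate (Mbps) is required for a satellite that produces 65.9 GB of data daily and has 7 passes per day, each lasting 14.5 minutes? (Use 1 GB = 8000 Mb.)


total contact time = 7 * 14.5 * 60 = 6090.0000 s
data = 65.9 GB = 527200.0000 Mb
rate = 527200.0000 / 6090.0000 = 86.5681 Mbps

86.5681 Mbps


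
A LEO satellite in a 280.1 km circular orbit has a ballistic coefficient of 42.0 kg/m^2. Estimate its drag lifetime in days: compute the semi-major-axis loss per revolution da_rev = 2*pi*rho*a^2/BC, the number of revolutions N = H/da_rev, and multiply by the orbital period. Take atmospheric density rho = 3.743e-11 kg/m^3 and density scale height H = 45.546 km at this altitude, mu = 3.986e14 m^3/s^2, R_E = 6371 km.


a = R_E + alt = 6651.1000 km = 6.6511e+06 m
da_rev = 2*pi*rho*a^2/BC = 2*pi*3.743e-11*(6.6511e+06)^2/42.0 = 247.706476 m per revolution
N = H/da_rev = 45546.0000 m / 247.706476 m = 183.8708 revolutions
P = 2*pi*sqrt(a^3/mu) = 5398.2307 s
lifetime = N*P = 183.8708 * 5398.2307 = 992577.2551 s = 11.4882 days

11.4882 days


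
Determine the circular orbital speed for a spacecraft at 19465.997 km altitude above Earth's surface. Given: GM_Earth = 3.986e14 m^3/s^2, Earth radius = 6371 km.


r = R_E + alt = 6371.0 + 19465.997 = 25836.9970 km = 2.5836997e+07 m
v = sqrt(mu/r) = sqrt(3.986e14 / 2.5836997e+07) = 3927.7843 m/s = 3.9278 km/s

3.9278 km/s


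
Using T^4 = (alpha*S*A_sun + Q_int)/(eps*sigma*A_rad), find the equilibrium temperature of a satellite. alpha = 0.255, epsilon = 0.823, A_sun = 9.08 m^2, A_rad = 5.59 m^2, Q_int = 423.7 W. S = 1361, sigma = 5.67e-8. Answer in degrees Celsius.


Numerator = alpha*S*A_sun + Q_int = 0.255*1361*9.08 + 423.7 = 3574.9594 W
Denominator = eps*sigma*A_rad = 0.823*5.67e-8*5.59 = 2.6085232e-07 W/K^4
T^4 = 1.3704917e+10 K^4
T = 342.1520 K = 69.0020 C

69.0020 degrees Celsius


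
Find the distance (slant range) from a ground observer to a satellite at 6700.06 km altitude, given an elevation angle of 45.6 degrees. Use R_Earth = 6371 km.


h = 6700.06 km, el = 45.6 deg
d = -R_E*sin(el) + sqrt((R_E*sin(el))^2 + 2*R_E*h + h^2)
d = -6371.0000*sin(0.7958701) + sqrt((6371.0000*0.7144727)^2 + 2*6371.0000*6700.06 + 6700.06^2)
d = 7735.6009 km

7735.6009 km


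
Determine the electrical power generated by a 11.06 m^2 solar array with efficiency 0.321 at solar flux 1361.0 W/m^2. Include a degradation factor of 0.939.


P = area * eta * S * degradation
P = 11.06 * 0.321 * 1361.0 * 0.939
P = 4537.1577 W

4537.1577 W


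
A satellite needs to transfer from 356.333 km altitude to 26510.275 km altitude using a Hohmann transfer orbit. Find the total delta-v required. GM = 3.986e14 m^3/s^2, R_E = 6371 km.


r1 = 6727.3330 km = 6.727333e+06 m
r2 = 32881.2750 km = 3.2881275e+07 m
dv1 = sqrt(mu/r1)*(sqrt(2*r2/(r1+r2)) - 1) = 2220.9468 m/s
dv2 = sqrt(mu/r2)*(1 - sqrt(2*r1/(r1+r2))) = 1452.4718 m/s
total dv = |dv1| + |dv2| = 2220.9468 + 1452.4718 = 3673.4186 m/s = 3.6734 km/s

3.6734 km/s


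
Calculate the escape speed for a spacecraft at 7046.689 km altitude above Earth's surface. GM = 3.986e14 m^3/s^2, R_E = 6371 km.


r = 6371.0 + 7046.689 = 13417.6890 km = 1.3417689e+07 m
v_esc = sqrt(2*mu/r) = sqrt(2*3.986e14 / 1.3417689e+07)
v_esc = 7708.0546 m/s = 7.7081 km/s

7.7081 km/s


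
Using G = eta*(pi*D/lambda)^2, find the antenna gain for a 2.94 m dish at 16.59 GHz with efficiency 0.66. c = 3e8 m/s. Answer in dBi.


lambda = c/f = 3e8 / 1.659e+10 = 0.01808318 m
G = eta*(pi*D/lambda)^2 = 0.66*(pi*2.94/0.01808318)^2
G = 172182.3395 (linear)
G = 10*log10(172182.3395) = 52.3599 dBi

52.3599 dBi


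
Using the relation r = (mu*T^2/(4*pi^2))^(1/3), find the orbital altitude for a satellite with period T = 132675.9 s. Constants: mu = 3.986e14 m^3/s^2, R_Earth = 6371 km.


T = 132675.9 s
r = (mu*T^2/(4*pi^2))^(1/3) = (3.986e14 * 132675.9^2 / (4*pi^2))^(1/3)
r = 5.6223846e+07 m = 56223.8456 km
alt = r - R_E = 56223.8456 - 6371 = 49852.8456 km

49852.8456 km


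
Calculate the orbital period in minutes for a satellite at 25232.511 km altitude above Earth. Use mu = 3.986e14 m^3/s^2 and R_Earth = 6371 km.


r = 31603.5110 km = 3.1603511e+07 m
T = 2*pi*sqrt(r^3/mu) = 2*pi*sqrt(3.1565015e+22 / 3.986e14)
T = 55913.1836 s = 931.8864 min

931.8864 minutes


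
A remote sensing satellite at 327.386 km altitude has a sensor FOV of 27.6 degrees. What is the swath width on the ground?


FOV = 27.6 deg = 0.4817109 rad
swath = 2 * alt * tan(FOV/2) = 2 * 327.386 * tan(0.2408554)
swath = 2 * 327.386 * 0.2456236
swath = 160.8274 km

160.8274 km


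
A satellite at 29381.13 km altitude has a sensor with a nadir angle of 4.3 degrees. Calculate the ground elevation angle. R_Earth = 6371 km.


r = R_E + alt = 35752.1300 km
Law of sines in the satellite / Earth-center / ground-point triangle:
  sin(nadir)/R_E = sin(90 + el)/r  =>  cos(el) = (r/R_E)*sin(nadir)
cos(el) = (35752.1300 / 6371.0000) * sin(4.3 deg) = 0.420758
el = arccos(0.420758) = 65.1175 deg
(Earth-central angle = 90 - nadir - el = 20.5825 deg)

65.1175 degrees


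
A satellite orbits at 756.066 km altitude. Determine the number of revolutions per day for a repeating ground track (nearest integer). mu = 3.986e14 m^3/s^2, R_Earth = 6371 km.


r = 7.127066e+06 m
T = 2*pi*sqrt(r^3/mu) = 5987.9393 s = 99.7990 min
revs/day = 1440 / 99.7990 = 14.4290
Rounded: 14 revolutions per day

14 revolutions per day


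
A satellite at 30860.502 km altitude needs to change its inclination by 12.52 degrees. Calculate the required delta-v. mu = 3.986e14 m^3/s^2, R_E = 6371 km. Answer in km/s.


r = 37231.5020 km = 3.7231502e+07 m
V = sqrt(mu/r) = 3272.0006 m/s
di = 12.52 deg = 0.2185152 rad
dV = 2*V*sin(di/2) = 2*3272.0006*sin(0.1092576)
dV = 713.5603 m/s = 0.7135603 km/s

0.7136 km/s


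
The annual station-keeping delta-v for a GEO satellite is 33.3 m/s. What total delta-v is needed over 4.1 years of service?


dV = rate * years = 33.3 * 4.1
dV = 136.5300 m/s

136.5300 m/s


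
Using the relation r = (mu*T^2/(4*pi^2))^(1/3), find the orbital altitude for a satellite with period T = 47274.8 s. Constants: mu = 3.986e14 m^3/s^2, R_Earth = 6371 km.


T = 47274.8 s
r = (mu*T^2/(4*pi^2))^(1/3) = (3.986e14 * 47274.8^2 / (4*pi^2))^(1/3)
r = 2.8258275e+07 m = 28258.2754 km
alt = r - R_E = 28258.2754 - 6371 = 21887.2754 km

21887.2754 km


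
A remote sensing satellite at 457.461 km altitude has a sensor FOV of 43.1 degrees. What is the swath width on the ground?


FOV = 43.1 deg = 0.7522369 rad
swath = 2 * alt * tan(FOV/2) = 2 * 457.461 * tan(0.3761185)
swath = 2 * 457.461 * 0.3949189
swath = 361.3200 km

361.3200 km


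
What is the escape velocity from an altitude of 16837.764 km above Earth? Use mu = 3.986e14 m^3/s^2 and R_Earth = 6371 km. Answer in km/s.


r = 6371.0 + 16837.764 = 23208.7640 km = 2.3208764e+07 m
v_esc = sqrt(2*mu/r) = sqrt(2*3.986e14 / 2.3208764e+07)
v_esc = 5860.8100 m/s = 5.8608 km/s

5.8608 km/s


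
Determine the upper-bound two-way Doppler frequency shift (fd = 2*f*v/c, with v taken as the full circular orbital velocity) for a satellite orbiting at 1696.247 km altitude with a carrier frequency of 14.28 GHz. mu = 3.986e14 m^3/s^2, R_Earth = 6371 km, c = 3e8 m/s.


r = 8.067247e+06 m
v = sqrt(mu/r) = 7029.2011 m/s (worst-case radial velocity)
f = 14.28 GHz = 1.428e+10 Hz
fd = 2*f*v/c = 2*1.428e+10*7029.2011/3.0e+08
fd = 669179.9474 Hz

669179.9474 Hz


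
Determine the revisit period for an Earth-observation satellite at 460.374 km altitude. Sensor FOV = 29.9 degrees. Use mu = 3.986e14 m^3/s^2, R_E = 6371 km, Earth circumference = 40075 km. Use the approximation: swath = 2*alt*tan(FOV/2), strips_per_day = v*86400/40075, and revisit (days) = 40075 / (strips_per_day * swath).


swath = 2*460.374*tan(0.2609267) = 245.8527 km
v = sqrt(mu/r) = 7638.6149 m/s = 7.6386 km/s
strips/day = v*86400/40075 = 7.6386*86400/40075 = 16.4685
coverage/day = strips * swath = 16.4685 * 245.8527 = 4048.8323 km
revisit = 40075 / 4048.8323 = 9.8979 days

9.8979 days


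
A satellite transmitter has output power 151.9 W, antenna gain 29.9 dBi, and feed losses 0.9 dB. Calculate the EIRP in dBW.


Pt = 151.9 W = 21.8156 dBW
EIRP = Pt_dBW + Gt - losses = 21.8156 + 29.9 - 0.9 = 50.8156 dBW

50.8156 dBW


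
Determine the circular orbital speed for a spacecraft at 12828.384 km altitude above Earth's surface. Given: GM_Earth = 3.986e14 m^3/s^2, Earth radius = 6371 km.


r = R_E + alt = 6371.0 + 12828.384 = 19199.3840 km = 1.9199384e+07 m
v = sqrt(mu/r) = sqrt(3.986e14 / 1.9199384e+07) = 4556.4331 m/s = 4.5564 km/s

4.5564 km/s


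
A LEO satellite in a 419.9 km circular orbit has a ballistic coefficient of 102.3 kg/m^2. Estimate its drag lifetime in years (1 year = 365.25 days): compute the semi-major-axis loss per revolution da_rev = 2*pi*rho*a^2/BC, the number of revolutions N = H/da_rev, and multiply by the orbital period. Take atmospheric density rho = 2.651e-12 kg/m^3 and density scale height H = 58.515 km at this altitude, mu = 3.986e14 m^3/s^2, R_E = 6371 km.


a = R_E + alt = 6790.9000 km = 6.7909e+06 m
da_rev = 2*pi*rho*a^2/BC = 2*pi*2.651e-12*(6.7909e+06)^2/102.3 = 7.508767 m per revolution
N = H/da_rev = 58515.0000 m / 7.508767 m = 7792.8905 revolutions
P = 2*pi*sqrt(a^3/mu) = 5569.3207 s
lifetime = N*P = 7792.8905 * 5569.3207 = 4.3401106e+07 s = 502.3276 days
years = 502.3276 / 365.25 = 1.3753 years

1.3753 years


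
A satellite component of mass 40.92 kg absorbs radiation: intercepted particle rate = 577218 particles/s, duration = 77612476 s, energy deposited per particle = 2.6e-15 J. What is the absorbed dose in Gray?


Total energy deposited = rate * time * E_per
  = 577218 * 77612476 * 2.6e-15 = 0.1164782 J
Dose = E_total / mass = 0.1164782 / 40.92
Dose = 0.002846486 Gy

0.0028 Gy


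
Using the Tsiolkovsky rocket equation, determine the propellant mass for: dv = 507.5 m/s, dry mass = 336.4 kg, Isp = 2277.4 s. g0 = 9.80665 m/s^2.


ve = Isp * g0 = 2277.4 * 9.80665 = 22333.664710 m/s
mass ratio = exp(dv/ve) = exp(507.5/22333.664710) = 1.02298369
m_prop = m_dry * (mr - 1) = 336.4 * (1.02298369 - 1)
m_prop = 7.7317 kg

7.7317 kg


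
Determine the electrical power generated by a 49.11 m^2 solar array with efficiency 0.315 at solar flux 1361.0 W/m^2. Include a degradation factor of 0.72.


P = area * eta * S * degradation
P = 49.11 * 0.315 * 1361.0 * 0.72
P = 15159.0194 W

15159.0194 W


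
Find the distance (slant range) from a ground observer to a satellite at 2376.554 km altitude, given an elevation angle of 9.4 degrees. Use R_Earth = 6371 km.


h = 2376.554 km, el = 9.4 deg
d = -R_E*sin(el) + sqrt((R_E*sin(el))^2 + 2*R_E*h + h^2)
d = -6371.0000*sin(0.1640609) + sqrt((6371.0000*0.163326)^2 + 2*6371.0000*2376.554 + 2376.554^2)
d = 5043.2652 km

5043.2652 km


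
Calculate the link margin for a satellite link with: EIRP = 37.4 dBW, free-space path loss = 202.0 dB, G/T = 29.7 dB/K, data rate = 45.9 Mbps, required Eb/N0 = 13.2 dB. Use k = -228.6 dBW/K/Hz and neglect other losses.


C/N0 = EIRP - FSPL + G/T - k = 37.4 - 202.0 + 29.7 - (-228.6)
C/N0 = 93.7000 dB-Hz
R_b = 45.9 Mbps = 4.59e+07 bps -> 10*log10(R_b) = 76.6181 dB-Hz
Eb/N0 = C/N0 - 10*log10(R_b) = 93.7000 - 76.6181 = 17.0819 dB
Margin = Eb/N0 - Eb/N0_req = 17.0819 - 13.2 = 3.8819 dB (link closes)

3.8819 dB


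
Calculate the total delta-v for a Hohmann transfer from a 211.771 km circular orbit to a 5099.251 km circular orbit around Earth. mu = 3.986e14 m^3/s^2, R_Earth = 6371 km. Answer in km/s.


r1 = 6582.7710 km = 6.582771e+06 m
r2 = 11470.2510 km = 1.1470251e+07 m
dv1 = sqrt(mu/r1)*(sqrt(2*r2/(r1+r2)) - 1) = 990.3245 m/s
dv2 = sqrt(mu/r2)*(1 - sqrt(2*r1/(r1+r2))) = 860.8227 m/s
total dv = |dv1| + |dv2| = 990.3245 + 860.8227 = 1851.1472 m/s = 1.8511 km/s

1.8511 km/s


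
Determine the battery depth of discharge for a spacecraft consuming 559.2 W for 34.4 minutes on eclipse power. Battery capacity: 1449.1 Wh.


E_used = P * t / 60 = 559.2 * 34.4 / 60 = 320.6080 Wh
DOD = E_used / E_total * 100 = 320.6080 / 1449.1 * 100
DOD = 22.1246 %

22.1246 %


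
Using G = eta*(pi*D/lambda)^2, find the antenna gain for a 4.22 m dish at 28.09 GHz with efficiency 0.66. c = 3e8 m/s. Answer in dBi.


lambda = c/f = 3e8 / 2.809e+10 = 0.01067996 m
G = eta*(pi*D/lambda)^2 = 0.66*(pi*4.22/0.01067996)^2
G = 1.0170201e+06 (linear)
G = 10*log10(1.0170201e+06) = 60.0733 dBi

60.0733 dBi


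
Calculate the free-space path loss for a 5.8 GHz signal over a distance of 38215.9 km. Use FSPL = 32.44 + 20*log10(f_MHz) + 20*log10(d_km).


f = 5.8 GHz = 5800.0000 MHz
d = 38215.9 km
FSPL = 32.44 + 20*log10(5800.0000) + 20*log10(38215.9)
FSPL = 32.44 + 75.2686 + 91.6449
FSPL = 199.3534 dB

199.3534 dB


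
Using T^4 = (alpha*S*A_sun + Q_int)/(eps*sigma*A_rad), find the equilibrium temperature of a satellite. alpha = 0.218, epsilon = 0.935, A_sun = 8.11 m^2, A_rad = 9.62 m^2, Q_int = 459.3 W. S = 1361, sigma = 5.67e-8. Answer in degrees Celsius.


Numerator = alpha*S*A_sun + Q_int = 0.218*1361*8.11 + 459.3 = 2865.5208 W
Denominator = eps*sigma*A_rad = 0.935*5.67e-8*9.62 = 5.0999949e-07 W/K^4
T^4 = 5.6186738e+09 K^4
T = 273.7842 K = 0.6342464 C

0.6342 degrees Celsius


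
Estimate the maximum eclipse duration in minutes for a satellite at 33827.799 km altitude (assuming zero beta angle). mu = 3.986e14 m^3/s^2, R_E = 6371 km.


r = 40198.7990 km
T = 1336.8405 min
Eclipse fraction = arcsin(R_E/r)/pi = arcsin(6371.0000/40198.7990)/pi
= arcsin(0.1584873)/pi = 0.0506617
Eclipse duration = 0.0506617 * 1336.8405 = 67.7266 min

67.7266 minutes


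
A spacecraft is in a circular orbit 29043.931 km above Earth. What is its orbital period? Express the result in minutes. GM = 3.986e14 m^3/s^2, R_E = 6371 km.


r = 35414.9310 km = 3.5414931e+07 m
T = 2*pi*sqrt(r^3/mu) = 2*pi*sqrt(4.441802e+22 / 3.986e14)
T = 66327.0713 s = 1105.4512 min

1105.4512 minutes


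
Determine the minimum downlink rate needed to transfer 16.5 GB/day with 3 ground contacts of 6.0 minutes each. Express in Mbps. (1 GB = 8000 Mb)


total contact time = 3 * 6.0 * 60 = 1080.0000 s
data = 16.5 GB = 132000.0000 Mb
rate = 132000.0000 / 1080.0000 = 122.2222 Mbps

122.2222 Mbps


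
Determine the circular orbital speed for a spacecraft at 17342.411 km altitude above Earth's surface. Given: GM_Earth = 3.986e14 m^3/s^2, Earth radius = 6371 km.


r = R_E + alt = 6371.0 + 17342.411 = 23713.4110 km = 2.3713411e+07 m
v = sqrt(mu/r) = sqrt(3.986e14 / 2.3713411e+07) = 4099.8846 m/s = 4.0999 km/s

4.0999 km/s


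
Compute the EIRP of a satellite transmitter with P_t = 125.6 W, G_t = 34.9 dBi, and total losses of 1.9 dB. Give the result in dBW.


Pt = 125.6 W = 20.9899 dBW
EIRP = Pt_dBW + Gt - losses = 20.9899 + 34.9 - 1.9 = 53.9899 dBW

53.9899 dBW


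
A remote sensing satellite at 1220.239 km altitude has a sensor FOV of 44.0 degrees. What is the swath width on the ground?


FOV = 44.0 deg = 0.7679449 rad
swath = 2 * alt * tan(FOV/2) = 2 * 1220.239 * tan(0.3839724)
swath = 2 * 1220.239 * 0.4040262
swath = 986.0171 km

986.0171 km


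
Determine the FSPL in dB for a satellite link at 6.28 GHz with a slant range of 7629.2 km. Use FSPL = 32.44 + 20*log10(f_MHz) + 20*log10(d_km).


f = 6.28 GHz = 6280.0000 MHz
d = 7629.2 km
FSPL = 32.44 + 20*log10(6280.0000) + 20*log10(7629.2)
FSPL = 32.44 + 75.9592 + 77.6496
FSPL = 186.0488 dB

186.0488 dB


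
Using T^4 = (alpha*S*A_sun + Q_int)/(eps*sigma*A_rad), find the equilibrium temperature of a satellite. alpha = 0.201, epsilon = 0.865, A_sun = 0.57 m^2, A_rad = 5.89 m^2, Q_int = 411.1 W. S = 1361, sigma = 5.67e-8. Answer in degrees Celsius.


Numerator = alpha*S*A_sun + Q_int = 0.201*1361*0.57 + 411.1 = 567.0298 W
Denominator = eps*sigma*A_rad = 0.865*5.67e-8*5.89 = 2.88878e-07 W/K^4
T^4 = 1.9628694e+09 K^4
T = 210.4858 K = -62.6642 C

-62.6642 degrees Celsius


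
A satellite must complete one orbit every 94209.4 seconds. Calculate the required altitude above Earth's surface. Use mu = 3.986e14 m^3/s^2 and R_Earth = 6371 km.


T = 94209.4 s
r = (mu*T^2/(4*pi^2))^(1/3) = (3.986e14 * 94209.4^2 / (4*pi^2))^(1/3)
r = 4.4749551e+07 m = 44749.5506 km
alt = r - R_E = 44749.5506 - 6371 = 38378.5506 km

38378.5506 km


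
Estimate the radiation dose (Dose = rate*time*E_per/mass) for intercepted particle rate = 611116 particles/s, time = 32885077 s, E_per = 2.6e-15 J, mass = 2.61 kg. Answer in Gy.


Total energy deposited = rate * time * E_per
  = 611116 * 32885077 * 2.6e-15 = 0.05225115 J
Dose = E_total / mass = 0.05225115 / 2.61
Dose = 0.0200196 Gy

0.0200 Gy


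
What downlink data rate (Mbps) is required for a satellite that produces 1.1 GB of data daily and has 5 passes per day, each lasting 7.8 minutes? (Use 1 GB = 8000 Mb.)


total contact time = 5 * 7.8 * 60 = 2340.0000 s
data = 1.1 GB = 8800.0000 Mb
rate = 8800.0000 / 2340.0000 = 3.7607 Mbps

3.7607 Mbps


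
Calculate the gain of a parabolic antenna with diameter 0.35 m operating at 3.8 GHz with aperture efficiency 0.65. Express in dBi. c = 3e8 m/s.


lambda = c/f = 3e8 / 3.8e+09 = 0.07894737 m
G = eta*(pi*D/lambda)^2 = 0.65*(pi*0.35/0.07894737)^2
G = 126.0880 (linear)
G = 10*log10(126.0880) = 21.0067 dBi

21.0067 dBi


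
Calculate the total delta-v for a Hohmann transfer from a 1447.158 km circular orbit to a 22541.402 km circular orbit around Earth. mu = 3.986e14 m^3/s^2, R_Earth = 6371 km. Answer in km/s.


r1 = 7818.1580 km = 7.818158e+06 m
r2 = 28912.4020 km = 2.8912402e+07 m
dv1 = sqrt(mu/r1)*(sqrt(2*r2/(r1+r2)) - 1) = 1818.7047 m/s
dv2 = sqrt(mu/r2)*(1 - sqrt(2*r1/(r1+r2))) = 1290.4233 m/s
total dv = |dv1| + |dv2| = 1818.7047 + 1290.4233 = 3109.1280 m/s = 3.1091 km/s

3.1091 km/s


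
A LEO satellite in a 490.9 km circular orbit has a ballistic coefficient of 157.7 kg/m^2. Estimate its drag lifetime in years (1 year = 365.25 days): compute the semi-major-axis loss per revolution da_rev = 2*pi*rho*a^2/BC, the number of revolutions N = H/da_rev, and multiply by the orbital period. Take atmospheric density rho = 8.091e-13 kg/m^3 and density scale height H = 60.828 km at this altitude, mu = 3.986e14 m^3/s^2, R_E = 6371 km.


a = R_E + alt = 6861.9000 km = 6.8619e+06 m
da_rev = 2*pi*rho*a^2/BC = 2*pi*8.091e-13*(6.8619e+06)^2/157.7 = 1.517886 m per revolution
N = H/da_rev = 60828.0000 m / 1.517886 m = 40074.1567 revolutions
P = 2*pi*sqrt(a^3/mu) = 5656.8908 s
lifetime = N*P = 40074.1567 * 5656.8908 = 2.2669513e+08 s = 2623.7862 days
years = 2623.7862 / 365.25 = 7.1835 years

7.1835 years


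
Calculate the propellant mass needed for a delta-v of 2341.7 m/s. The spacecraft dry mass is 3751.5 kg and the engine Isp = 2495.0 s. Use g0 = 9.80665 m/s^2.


ve = Isp * g0 = 2495.0 * 9.80665 = 24467.591750 m/s
mass ratio = exp(dv/ve) = exp(2341.7/24467.591750) = 1.10043570
m_prop = m_dry * (mr - 1) = 3751.5 * (1.10043570 - 1)
m_prop = 376.7845 kg

376.7845 kg


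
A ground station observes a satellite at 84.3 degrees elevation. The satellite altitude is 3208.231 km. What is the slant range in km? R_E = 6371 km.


h = 3208.231 km, el = 84.3 deg
d = -R_E*sin(el) + sqrt((R_E*sin(el))^2 + 2*R_E*h + h^2)
d = -6371.0000*sin(1.4713) + sqrt((6371.0000*0.9950556)^2 + 2*6371.0000*3208.231 + 3208.231^2)
d = 3218.8101 km

3218.8101 km


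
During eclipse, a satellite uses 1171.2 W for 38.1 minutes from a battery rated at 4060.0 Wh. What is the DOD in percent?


E_used = P * t / 60 = 1171.2 * 38.1 / 60 = 743.7120 Wh
DOD = E_used / E_total * 100 = 743.7120 / 4060.0 * 100
DOD = 18.3180 %

18.3180 %


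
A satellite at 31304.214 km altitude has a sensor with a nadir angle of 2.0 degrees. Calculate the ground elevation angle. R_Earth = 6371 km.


r = R_E + alt = 37675.2140 km
Law of sines in the satellite / Earth-center / ground-point triangle:
  sin(nadir)/R_E = sin(90 + el)/r  =>  cos(el) = (r/R_E)*sin(nadir)
cos(el) = (37675.2140 / 6371.0000) * sin(2.0 deg) = 0.2063798
el = arccos(0.2063798) = 78.0897 deg
(Earth-central angle = 90 - nadir - el = 9.9103 deg)

78.0897 degrees


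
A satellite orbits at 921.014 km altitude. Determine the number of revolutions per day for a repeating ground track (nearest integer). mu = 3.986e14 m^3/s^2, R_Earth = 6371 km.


r = 7.292014e+06 m
T = 2*pi*sqrt(r^3/mu) = 6197.0138 s = 103.2836 min
revs/day = 1440 / 103.2836 = 13.9422
Rounded: 14 revolutions per day

14 revolutions per day


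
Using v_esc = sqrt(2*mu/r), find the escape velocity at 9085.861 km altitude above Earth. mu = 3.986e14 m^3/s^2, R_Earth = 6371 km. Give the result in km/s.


r = 6371.0 + 9085.861 = 15456.8610 km = 1.5456861e+07 m
v_esc = sqrt(2*mu/r) = sqrt(2*3.986e14 / 1.5456861e+07)
v_esc = 7181.6295 m/s = 7.1816 km/s

7.1816 km/s


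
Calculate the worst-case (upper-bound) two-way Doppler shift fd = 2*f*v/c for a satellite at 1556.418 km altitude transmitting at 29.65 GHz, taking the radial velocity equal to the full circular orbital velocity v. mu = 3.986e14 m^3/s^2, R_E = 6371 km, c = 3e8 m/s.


r = 7.927418e+06 m
v = sqrt(mu/r) = 7090.9230 m/s (worst-case radial velocity)
f = 29.65 GHz = 2.965e+10 Hz
fd = 2*f*v/c = 2*2.965e+10*7090.9230/3.0e+08
fd = 1.4016391e+06 Hz

1.4016e+06 Hz


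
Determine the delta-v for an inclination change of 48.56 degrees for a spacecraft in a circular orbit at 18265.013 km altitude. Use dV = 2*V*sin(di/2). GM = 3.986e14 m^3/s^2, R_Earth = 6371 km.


r = 24636.0130 km = 2.4636013e+07 m
V = sqrt(mu/r) = 4022.3831 m/s
di = 48.56 deg = 0.8475319 rad
dV = 2*V*sin(di/2) = 2*4022.3831*sin(0.4237659)
dV = 3307.9773 m/s = 3.3080 km/s

3.3080 km/s


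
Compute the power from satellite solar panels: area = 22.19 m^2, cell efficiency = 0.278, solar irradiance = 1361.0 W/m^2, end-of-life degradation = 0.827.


P = area * eta * S * degradation
P = 22.19 * 0.278 * 1361.0 * 0.827
P = 6943.2968 W

6943.2968 W


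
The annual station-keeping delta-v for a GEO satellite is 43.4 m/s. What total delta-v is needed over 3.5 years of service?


dV = rate * years = 43.4 * 3.5
dV = 151.9000 m/s

151.9000 m/s


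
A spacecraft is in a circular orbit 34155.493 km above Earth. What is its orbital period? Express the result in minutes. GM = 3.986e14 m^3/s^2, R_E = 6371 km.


r = 40526.4930 km = 4.0526493e+07 m
T = 2*pi*sqrt(r^3/mu) = 2*pi*sqrt(6.6560576e+22 / 3.986e14)
T = 81193.2183 s = 1353.2203 min

1353.2203 minutes


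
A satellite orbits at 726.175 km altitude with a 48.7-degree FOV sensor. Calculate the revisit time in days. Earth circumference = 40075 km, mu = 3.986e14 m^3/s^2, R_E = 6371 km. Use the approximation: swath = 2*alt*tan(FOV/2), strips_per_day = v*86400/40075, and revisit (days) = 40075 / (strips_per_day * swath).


swath = 2*726.175*tan(0.4249877) = 657.2876 km
v = sqrt(mu/r) = 7494.2105 m/s = 7.4942 km/s
strips/day = v*86400/40075 = 7.4942*86400/40075 = 16.1572
coverage/day = strips * swath = 16.1572 * 657.2876 = 10619.9268 km
revisit = 40075 / 10619.9268 = 3.7736 days

3.7736 days


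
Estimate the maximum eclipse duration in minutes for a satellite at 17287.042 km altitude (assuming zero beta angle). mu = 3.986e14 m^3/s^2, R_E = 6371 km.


r = 23658.0420 km
T = 603.5707 min
Eclipse fraction = arcsin(R_E/r)/pi = arcsin(6371.0000/23658.0420)/pi
= arcsin(0.2692953)/pi = 0.08679077
Eclipse duration = 0.08679077 * 603.5707 = 52.3844 min

52.3844 minutes


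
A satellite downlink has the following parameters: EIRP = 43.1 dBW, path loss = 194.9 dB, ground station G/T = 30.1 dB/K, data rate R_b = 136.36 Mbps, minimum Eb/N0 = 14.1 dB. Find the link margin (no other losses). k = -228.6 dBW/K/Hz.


C/N0 = EIRP - FSPL + G/T - k = 43.1 - 194.9 + 30.1 - (-228.6)
C/N0 = 106.9000 dB-Hz
R_b = 136.36 Mbps = 1.3636e+08 bps -> 10*log10(R_b) = 81.3469 dB-Hz
Eb/N0 = C/N0 - 10*log10(R_b) = 106.9000 - 81.3469 = 25.5531 dB
Margin = Eb/N0 - Eb/N0_req = 25.5531 - 14.1 = 11.4531 dB (link closes)

11.4531 dB


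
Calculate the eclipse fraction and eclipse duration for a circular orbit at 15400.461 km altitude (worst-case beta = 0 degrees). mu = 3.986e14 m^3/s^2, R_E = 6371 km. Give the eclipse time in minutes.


r = 21771.4610 km
T = 532.8333 min
Eclipse fraction = arcsin(R_E/r)/pi = arcsin(6371.0000/21771.4610)/pi
= arcsin(0.2926308)/pi = 0.09453069
Eclipse duration = 0.09453069 * 532.8333 = 50.3691 min

50.3691 minutes


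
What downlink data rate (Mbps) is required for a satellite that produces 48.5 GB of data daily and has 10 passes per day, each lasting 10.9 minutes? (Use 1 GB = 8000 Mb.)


total contact time = 10 * 10.9 * 60 = 6540.0000 s
data = 48.5 GB = 388000.0000 Mb
rate = 388000.0000 / 6540.0000 = 59.3272 Mbps

59.3272 Mbps


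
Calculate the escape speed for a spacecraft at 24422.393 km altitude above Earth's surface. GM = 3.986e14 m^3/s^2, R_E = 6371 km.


r = 6371.0 + 24422.393 = 30793.3930 km = 3.0793393e+07 m
v_esc = sqrt(2*mu/r) = sqrt(2*3.986e14 / 3.0793393e+07)
v_esc = 5088.0910 m/s = 5.0881 km/s

5.0881 km/s


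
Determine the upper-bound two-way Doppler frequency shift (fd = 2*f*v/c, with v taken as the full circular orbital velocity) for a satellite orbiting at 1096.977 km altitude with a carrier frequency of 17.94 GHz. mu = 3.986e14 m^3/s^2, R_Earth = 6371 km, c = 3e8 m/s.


r = 7.467977e+06 m
v = sqrt(mu/r) = 7305.7896 m/s (worst-case radial velocity)
f = 17.94 GHz = 1.794e+10 Hz
fd = 2*f*v/c = 2*1.794e+10*7305.7896/3.0e+08
fd = 873772.4372 Hz

873772.4372 Hz


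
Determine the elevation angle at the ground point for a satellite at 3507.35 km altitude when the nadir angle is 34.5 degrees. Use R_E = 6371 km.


r = R_E + alt = 9878.3500 km
Law of sines in the satellite / Earth-center / ground-point triangle:
  sin(nadir)/R_E = sin(90 + el)/r  =>  cos(el) = (r/R_E)*sin(nadir)
cos(el) = (9878.3500 / 6371.0000) * sin(34.5 deg) = 0.878223
el = arccos(0.878223) = 28.5713 deg
(Earth-central angle = 90 - nadir - el = 26.9287 deg)

28.5713 degrees


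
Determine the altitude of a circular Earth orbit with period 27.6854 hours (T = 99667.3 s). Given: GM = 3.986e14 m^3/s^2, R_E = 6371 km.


T = 99667.3 s
r = (mu*T^2/(4*pi^2))^(1/3) = (3.986e14 * 99667.3^2 / (4*pi^2))^(1/3)
r = 4.6461616e+07 m = 46461.6164 km
alt = r - R_E = 46461.6164 - 6371 = 40090.6164 km

40090.6164 km


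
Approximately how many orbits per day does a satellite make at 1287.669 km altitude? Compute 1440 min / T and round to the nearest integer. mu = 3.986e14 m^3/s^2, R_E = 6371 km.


r = 7.658669e+06 m
T = 2*pi*sqrt(r^3/mu) = 6670.2356 s = 111.1706 min
revs/day = 1440 / 111.1706 = 12.9531
Rounded: 13 revolutions per day

13 revolutions per day


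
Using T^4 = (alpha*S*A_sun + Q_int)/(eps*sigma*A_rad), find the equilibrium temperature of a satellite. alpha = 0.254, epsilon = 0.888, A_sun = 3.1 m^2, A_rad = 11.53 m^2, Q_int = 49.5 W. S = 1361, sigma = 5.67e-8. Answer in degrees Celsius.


Numerator = alpha*S*A_sun + Q_int = 0.254*1361*3.1 + 49.5 = 1121.1514 W
Denominator = eps*sigma*A_rad = 0.888*5.67e-8*11.53 = 5.8053089e-07 W/K^4
T^4 = 1.9312519e+09 K^4
T = 209.6330 K = -63.5170 C

-63.5170 degrees Celsius


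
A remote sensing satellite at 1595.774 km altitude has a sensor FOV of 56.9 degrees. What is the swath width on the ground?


FOV = 56.9 deg = 0.9930923 rad
swath = 2 * alt * tan(FOV/2) = 2 * 1595.774 * tan(0.4965462)
swath = 2 * 1595.774 * 0.5418263
swath = 1729.2647 km

1729.2647 km


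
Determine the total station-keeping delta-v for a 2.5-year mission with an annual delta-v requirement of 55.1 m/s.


dV = rate * years = 55.1 * 2.5
dV = 137.7500 m/s

137.7500 m/s


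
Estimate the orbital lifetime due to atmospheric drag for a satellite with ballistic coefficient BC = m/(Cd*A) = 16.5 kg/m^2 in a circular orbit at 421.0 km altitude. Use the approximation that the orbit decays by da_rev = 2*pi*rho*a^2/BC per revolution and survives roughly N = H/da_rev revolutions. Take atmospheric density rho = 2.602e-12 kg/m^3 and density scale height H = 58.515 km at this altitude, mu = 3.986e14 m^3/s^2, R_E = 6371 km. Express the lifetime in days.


a = R_E + alt = 6792.0000 km = 6.792e+06 m
da_rev = 2*pi*rho*a^2/BC = 2*pi*2.602e-12*(6.792e+06)^2/16.5 = 45.708669 m per revolution
N = H/da_rev = 58515.0000 m / 45.708669 m = 1280.1729 revolutions
P = 2*pi*sqrt(a^3/mu) = 5570.6739 s
lifetime = N*P = 1280.1729 * 5570.6739 = 7.1314259e+06 s = 82.5397 days

82.5397 days


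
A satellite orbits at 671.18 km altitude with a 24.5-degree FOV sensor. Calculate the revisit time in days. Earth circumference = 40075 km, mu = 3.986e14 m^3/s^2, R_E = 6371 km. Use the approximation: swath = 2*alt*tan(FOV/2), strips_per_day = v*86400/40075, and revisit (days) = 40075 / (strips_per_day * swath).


swath = 2*671.18*tan(0.2138028) = 291.4549 km
v = sqrt(mu/r) = 7523.4162 m/s = 7.5234 km/s
strips/day = v*86400/40075 = 7.5234*86400/40075 = 16.2202
coverage/day = strips * swath = 16.2202 * 291.4549 = 4727.4473 km
revisit = 40075 / 4727.4473 = 8.4771 days

8.4771 days


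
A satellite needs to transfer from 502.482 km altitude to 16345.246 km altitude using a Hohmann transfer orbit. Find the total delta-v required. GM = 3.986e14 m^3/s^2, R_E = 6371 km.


r1 = 6873.4820 km = 6.873482e+06 m
r2 = 22716.2460 km = 2.2716246e+07 m
dv1 = sqrt(mu/r1)*(sqrt(2*r2/(r1+r2)) - 1) = 1820.9297 m/s
dv2 = sqrt(mu/r2)*(1 - sqrt(2*r1/(r1+r2))) = 1333.7250 m/s
total dv = |dv1| + |dv2| = 1820.9297 + 1333.7250 = 3154.6547 m/s = 3.1547 km/s

3.1547 km/s


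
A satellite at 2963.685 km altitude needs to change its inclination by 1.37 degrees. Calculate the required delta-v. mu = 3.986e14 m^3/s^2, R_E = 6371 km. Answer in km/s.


r = 9334.6850 km = 9.334685e+06 m
V = sqrt(mu/r) = 6534.5971 m/s
di = 1.37 deg = 0.02391101 rad
dV = 2*V*sin(di/2) = 2*6534.5971*sin(0.01195551)
dV = 156.2451 m/s = 0.1562451 km/s

0.1562 km/s


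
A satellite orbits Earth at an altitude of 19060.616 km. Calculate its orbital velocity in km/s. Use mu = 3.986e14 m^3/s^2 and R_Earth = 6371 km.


r = R_E + alt = 6371.0 + 19060.616 = 25431.6160 km = 2.5431616e+07 m
v = sqrt(mu/r) = sqrt(3.986e14 / 2.5431616e+07) = 3958.9651 m/s = 3.9590 km/s

3.9590 km/s


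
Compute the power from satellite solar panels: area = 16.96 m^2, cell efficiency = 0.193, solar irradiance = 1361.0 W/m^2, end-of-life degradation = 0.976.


P = area * eta * S * degradation
P = 16.96 * 0.193 * 1361.0 * 0.976
P = 4348.0157 W

4348.0157 W


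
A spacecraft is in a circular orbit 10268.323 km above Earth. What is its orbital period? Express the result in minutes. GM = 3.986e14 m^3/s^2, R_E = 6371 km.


r = 16639.3230 km = 1.6639323e+07 m
T = 2*pi*sqrt(r^3/mu) = 2*pi*sqrt(4.6068806e+21 / 3.986e14)
T = 21360.6616 s = 356.0110 min

356.0110 minutes


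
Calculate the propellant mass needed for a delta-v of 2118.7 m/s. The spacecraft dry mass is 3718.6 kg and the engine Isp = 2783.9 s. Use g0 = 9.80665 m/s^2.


ve = Isp * g0 = 2783.9 * 9.80665 = 27300.732935 m/s
mass ratio = exp(dv/ve) = exp(2118.7/27300.732935) = 1.08069675
m_prop = m_dry * (mr - 1) = 3718.6 * (1.08069675 - 1)
m_prop = 300.0789 kg

300.0789 kg


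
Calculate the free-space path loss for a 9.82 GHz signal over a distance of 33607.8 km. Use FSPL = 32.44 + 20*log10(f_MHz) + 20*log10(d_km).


f = 9.82 GHz = 9820.0000 MHz
d = 33607.8 km
FSPL = 32.44 + 20*log10(9820.0000) + 20*log10(33607.8)
FSPL = 32.44 + 79.8422 + 90.5288
FSPL = 202.8110 dB

202.8110 dB


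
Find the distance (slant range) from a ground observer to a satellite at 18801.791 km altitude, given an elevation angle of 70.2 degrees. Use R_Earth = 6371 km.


h = 18801.791 km, el = 70.2 deg
d = -R_E*sin(el) + sqrt((R_E*sin(el))^2 + 2*R_E*h + h^2)
d = -6371.0000*sin(1.2252) + sqrt((6371.0000*0.9408808)^2 + 2*6371.0000*18801.791 + 18801.791^2)
d = 19085.7605 km

19085.7605 km


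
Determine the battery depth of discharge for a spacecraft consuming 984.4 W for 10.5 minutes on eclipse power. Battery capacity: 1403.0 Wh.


E_used = P * t / 60 = 984.4 * 10.5 / 60 = 172.2700 Wh
DOD = E_used / E_total * 100 = 172.2700 / 1403.0 * 100
DOD = 12.2787 %

12.2787 %


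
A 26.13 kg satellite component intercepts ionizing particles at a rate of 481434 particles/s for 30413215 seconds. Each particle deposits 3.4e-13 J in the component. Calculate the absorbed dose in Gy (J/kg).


Total energy deposited = rate * time * E_per
  = 481434 * 30413215 * 3.4e-13 = 4.9783 J
Dose = E_total / mass = 4.9783 / 26.13
Dose = 0.1905191 Gy

0.1905 Gy


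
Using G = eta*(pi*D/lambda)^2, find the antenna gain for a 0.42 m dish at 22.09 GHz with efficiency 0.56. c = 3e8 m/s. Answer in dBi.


lambda = c/f = 3e8 / 2.209e+10 = 0.01358081 m
G = eta*(pi*D/lambda)^2 = 0.56*(pi*0.42/0.01358081)^2
G = 5286.0988 (linear)
G = 10*log10(5286.0988) = 37.2314 dBi

37.2314 dBi


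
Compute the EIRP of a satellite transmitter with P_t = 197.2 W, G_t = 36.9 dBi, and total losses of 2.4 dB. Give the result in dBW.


Pt = 197.2 W = 22.9491 dBW
EIRP = Pt_dBW + Gt - losses = 22.9491 + 36.9 - 2.4 = 57.4491 dBW

57.4491 dBW


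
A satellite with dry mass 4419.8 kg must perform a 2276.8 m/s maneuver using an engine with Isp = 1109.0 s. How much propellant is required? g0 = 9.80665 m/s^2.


ve = Isp * g0 = 1109.0 * 9.80665 = 10875.574850 m/s
mass ratio = exp(dv/ve) = exp(2276.8/10875.574850) = 1.23287625
m_prop = m_dry * (mr - 1) = 4419.8 * (1.23287625 - 1)
m_prop = 1029.2664 kg

1029.2664 kg


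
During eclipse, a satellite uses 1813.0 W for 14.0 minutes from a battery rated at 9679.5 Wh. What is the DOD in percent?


E_used = P * t / 60 = 1813.0 * 14.0 / 60 = 423.0333 Wh
DOD = E_used / E_total * 100 = 423.0333 / 9679.5 * 100
DOD = 4.3704 %

4.3704 %


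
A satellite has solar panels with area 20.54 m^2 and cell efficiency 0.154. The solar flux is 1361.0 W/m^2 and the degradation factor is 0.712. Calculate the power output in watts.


P = area * eta * S * degradation
P = 20.54 * 0.154 * 1361.0 * 0.712
P = 3065.2033 W

3065.2033 W


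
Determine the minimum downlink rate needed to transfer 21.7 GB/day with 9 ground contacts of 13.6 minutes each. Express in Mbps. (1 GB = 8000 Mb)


total contact time = 9 * 13.6 * 60 = 7344.0000 s
data = 21.7 GB = 173600.0000 Mb
rate = 173600.0000 / 7344.0000 = 23.6383 Mbps

23.6383 Mbps


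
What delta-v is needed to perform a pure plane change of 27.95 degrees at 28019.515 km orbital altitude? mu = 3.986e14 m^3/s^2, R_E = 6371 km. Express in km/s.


r = 34390.5150 km = 3.4390515e+07 m
V = sqrt(mu/r) = 3404.4684 m/s
di = 27.95 deg = 0.4878195 rad
dV = 2*V*sin(di/2) = 2*3404.4684*sin(0.2439098)
dV = 1644.3480 m/s = 1.6443 km/s

1.6443 km/s


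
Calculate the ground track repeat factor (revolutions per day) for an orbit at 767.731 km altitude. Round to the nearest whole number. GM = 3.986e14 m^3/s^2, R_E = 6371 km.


r = 7.138731e+06 m
T = 2*pi*sqrt(r^3/mu) = 6002.6462 s = 100.0441 min
revs/day = 1440 / 100.0441 = 14.3937
Rounded: 14 revolutions per day

14 revolutions per day


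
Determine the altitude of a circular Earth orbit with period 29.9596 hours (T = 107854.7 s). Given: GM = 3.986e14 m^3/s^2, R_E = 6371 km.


T = 107854.7 s
r = (mu*T^2/(4*pi^2))^(1/3) = (3.986e14 * 107854.7^2 / (4*pi^2))^(1/3)
r = 4.8972458e+07 m = 48972.4580 km
alt = r - R_E = 48972.4580 - 6371 = 42601.4580 km

42601.4580 km


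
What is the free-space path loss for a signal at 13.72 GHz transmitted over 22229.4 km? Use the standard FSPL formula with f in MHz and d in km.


f = 13.72 GHz = 13720.0000 MHz
d = 22229.4 km
FSPL = 32.44 + 20*log10(13720.0000) + 20*log10(22229.4)
FSPL = 32.44 + 82.7471 + 86.9386
FSPL = 202.1256 dB

202.1256 dB


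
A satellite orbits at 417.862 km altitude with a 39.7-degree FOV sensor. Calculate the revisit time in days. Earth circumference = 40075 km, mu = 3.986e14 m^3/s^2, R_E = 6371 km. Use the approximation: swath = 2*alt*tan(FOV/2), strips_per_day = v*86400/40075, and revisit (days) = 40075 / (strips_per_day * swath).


swath = 2*417.862*tan(0.3464479) = 301.7032 km
v = sqrt(mu/r) = 7662.4942 m/s = 7.6625 km/s
strips/day = v*86400/40075 = 7.6625*86400/40075 = 16.5200
coverage/day = strips * swath = 16.5200 * 301.7032 = 4984.1414 km
revisit = 40075 / 4984.1414 = 8.0405 days

8.0405 days


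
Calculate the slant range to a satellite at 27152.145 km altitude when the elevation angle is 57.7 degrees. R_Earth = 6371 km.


h = 27152.145 km, el = 57.7 deg
d = -R_E*sin(el) + sqrt((R_E*sin(el))^2 + 2*R_E*h + h^2)
d = -6371.0000*sin(1.0071) + sqrt((6371.0000*0.8452618)^2 + 2*6371.0000*27152.145 + 27152.145^2)
d = 27964.6733 km

27964.6733 km


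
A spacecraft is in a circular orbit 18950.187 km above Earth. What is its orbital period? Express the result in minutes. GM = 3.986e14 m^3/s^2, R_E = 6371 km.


r = 25321.1870 km = 2.5321187e+07 m
T = 2*pi*sqrt(r^3/mu) = 2*pi*sqrt(1.6234996e+22 / 3.986e14)
T = 40099.3481 s = 668.3225 min

668.3225 minutes


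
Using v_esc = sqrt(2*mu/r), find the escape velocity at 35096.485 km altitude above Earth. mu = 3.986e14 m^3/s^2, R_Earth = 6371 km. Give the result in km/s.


r = 6371.0 + 35096.485 = 41467.4850 km = 4.1467485e+07 m
v_esc = sqrt(2*mu/r) = sqrt(2*3.986e14 / 4.1467485e+07)
v_esc = 4384.5982 m/s = 4.3846 km/s

4.3846 km/s


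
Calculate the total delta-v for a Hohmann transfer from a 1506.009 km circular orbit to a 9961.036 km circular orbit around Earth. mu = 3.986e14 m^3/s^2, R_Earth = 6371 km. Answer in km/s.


r1 = 7877.0090 km = 7.877009e+06 m
r2 = 16332.0360 km = 1.6332036e+07 m
dv1 = sqrt(mu/r1)*(sqrt(2*r2/(r1+r2)) - 1) = 1149.3585 m/s
dv2 = sqrt(mu/r2)*(1 - sqrt(2*r1/(r1+r2))) = 954.9972 m/s
total dv = |dv1| + |dv2| = 1149.3585 + 954.9972 = 2104.3557 m/s = 2.1044 km/s

2.1044 km/s
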